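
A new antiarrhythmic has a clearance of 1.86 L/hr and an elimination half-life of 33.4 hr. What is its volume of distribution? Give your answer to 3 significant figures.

k = ln 2 / t½ = ln 2 / 33.4 = 0.02075 hr⁻¹
V = CL / k = 1.86 / 0.02075 ≈ 89.6 L

89.6 L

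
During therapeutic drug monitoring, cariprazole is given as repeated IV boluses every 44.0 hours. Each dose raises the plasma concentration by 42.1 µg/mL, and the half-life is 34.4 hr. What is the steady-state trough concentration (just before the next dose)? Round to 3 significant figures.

k = ln 2 / 34.4 = 0.02015 hr⁻¹
Fraction remaining after one interval: e^(−kτ) = e^(−0.02015 × 44.0) = 0.4121
R = 1 / (1 − 0.4121) = 1.701
Css,max = 42.1 × 1.701 = 71.61 µg/mL
Css,min = Css,max × e^(−kτ) = 71.61 × 0.4121 ≈ 29.5 µg/mL

29.5 µg/mL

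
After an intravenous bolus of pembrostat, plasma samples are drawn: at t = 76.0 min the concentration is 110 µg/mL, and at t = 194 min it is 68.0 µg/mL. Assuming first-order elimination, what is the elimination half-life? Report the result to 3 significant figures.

k = ln(C₁/C₂) / (t₂ − t₁) = ln(110/68.0) / (194 − 76.0)
  = 0.4810 / 118.0 = 0.004076 min⁻¹
t½ = ln 2 / k = ln 2 / 0.004076 ≈ 170 minutes

170 minutes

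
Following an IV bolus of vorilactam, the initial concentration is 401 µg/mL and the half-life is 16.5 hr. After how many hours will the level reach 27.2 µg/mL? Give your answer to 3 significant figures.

64.1 hours

k = ln 2 / 16.5 = 0.04201 hr⁻¹
C(t) = C₀ e^(−kt)  ⇒  t = ln(C₀/C) / k
t = ln(401/27.2) / 0.04201 = 2.691 / 0.04201 ≈ 64.1 hours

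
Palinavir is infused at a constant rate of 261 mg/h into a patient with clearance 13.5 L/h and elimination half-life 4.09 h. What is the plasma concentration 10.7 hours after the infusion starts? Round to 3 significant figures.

16.2 µg/mL

Css = rate / CL = 261 / 13.5 = 19.33 µg/mL
k = ln 2 / 4.09 = 0.1695 h⁻¹
C(t) = Css (1 − e^(−kt)) = 19.33 × (1 − e^(−1.813)) = 19.33 × 0.8369 ≈ 16.2 µg/mL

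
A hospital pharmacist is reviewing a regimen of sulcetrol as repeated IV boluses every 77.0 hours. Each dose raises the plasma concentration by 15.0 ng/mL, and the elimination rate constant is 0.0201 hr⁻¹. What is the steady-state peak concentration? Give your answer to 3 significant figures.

19.1 ng/mL

Fraction remaining after one interval: e^(−kτ) = e^(−0.02010 × 77.0) = 0.2127
R = 1 / (1 − 0.2127) = 1.270
Css,max = 15.0 × 1.270 ≈ 19.1 ng/mL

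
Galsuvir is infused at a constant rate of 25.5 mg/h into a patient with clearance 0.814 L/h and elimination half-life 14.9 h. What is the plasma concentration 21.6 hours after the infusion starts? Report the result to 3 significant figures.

Css = rate / CL = 25.5 / 0.814 = 31.33 µg/mL
k = ln 2 / 14.9 = 0.04652 h⁻¹
C(t) = Css (1 − e^(−kt)) = 31.33 × (1 − e^(−1.005)) = 31.33 × 0.6339 ≈ 19.9 µg/mL

19.9 µg/mL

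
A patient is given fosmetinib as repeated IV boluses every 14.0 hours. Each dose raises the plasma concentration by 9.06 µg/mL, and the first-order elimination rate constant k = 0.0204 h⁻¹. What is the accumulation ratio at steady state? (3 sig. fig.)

4.03

Fraction remaining after one interval: e^(−kτ) = e^(−0.02040 × 14.0) = 0.7516
R = 1 / (1 − 0.7516) = 1 / 0.2484 ≈ 4.03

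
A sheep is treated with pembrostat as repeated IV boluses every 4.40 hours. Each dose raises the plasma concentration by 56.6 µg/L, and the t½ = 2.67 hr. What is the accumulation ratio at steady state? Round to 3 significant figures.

k = ln 2 / 2.67 = 0.2596 hr⁻¹
Fraction remaining after one interval: e^(−kτ) = e^(−0.2596 × 4.40) = 0.3191
R = 1 / (1 − 0.3191) = 1 / 0.6809 ≈ 1.47

1.47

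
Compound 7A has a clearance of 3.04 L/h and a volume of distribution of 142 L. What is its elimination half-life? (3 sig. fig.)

k = CL / V = 3.04 / 142 = 0.02141 h⁻¹
t½ = ln 2 / k = ln 2 / 0.02141 ≈ 32.4 hours

32.4 hours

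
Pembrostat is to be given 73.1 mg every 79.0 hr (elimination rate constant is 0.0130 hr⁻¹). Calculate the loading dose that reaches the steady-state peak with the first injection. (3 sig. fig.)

114 mg

Accumulation ratio R = 1 / (1 − e^(−kτ)) = 1 / (1 − e^(−0.01300×79.0)) = 1 / (1 − 0.3581) = 1.558
Loading dose = maintenance dose × R = 73.1 × 1.558 ≈ 114 mg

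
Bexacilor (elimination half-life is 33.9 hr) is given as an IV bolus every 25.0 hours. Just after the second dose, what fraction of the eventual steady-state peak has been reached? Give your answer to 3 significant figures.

0.640

k = ln 2 / 33.9 = 0.02045 hr⁻¹
f_n = 1 − e^(−nkτ) = 1 − e^(−2 × 0.02045 × 25.0) = 1 − e^(−1.022) = 1 − 0.3598 ≈ 0.640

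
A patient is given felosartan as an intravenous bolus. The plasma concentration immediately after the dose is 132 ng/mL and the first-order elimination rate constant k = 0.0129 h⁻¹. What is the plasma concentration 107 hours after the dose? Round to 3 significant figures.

33.2 ng/mL

C(t) = C₀ e^(−kt) = 132 × e^(−0.01290 × 107) = 132 × e^(−1.380) = 132 × 0.2515 ≈ 33.2 ng/mL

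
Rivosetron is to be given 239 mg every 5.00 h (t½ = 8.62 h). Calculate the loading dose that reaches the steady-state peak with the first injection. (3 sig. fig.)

722 mg

k = ln 2 / 8.62 = 0.08041 h⁻¹
Accumulation ratio R = 1 / (1 − e^(−kτ)) = 1 / (1 − e^(−0.08041×5.00)) = 1 / (1 − 0.6689) = 3.021
Loading dose = maintenance dose × R = 239 × 3.021 ≈ 722 mg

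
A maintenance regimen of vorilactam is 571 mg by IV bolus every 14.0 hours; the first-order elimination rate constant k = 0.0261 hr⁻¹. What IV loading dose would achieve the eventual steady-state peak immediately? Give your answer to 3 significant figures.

Accumulation ratio R = 1 / (1 − e^(−kτ)) = 1 / (1 − e^(−0.02610×14.0)) = 1 / (1 − 0.6939) = 3.267
Loading dose = maintenance dose × R = 571 × 3.267 ≈ 1870 mg

1870 mg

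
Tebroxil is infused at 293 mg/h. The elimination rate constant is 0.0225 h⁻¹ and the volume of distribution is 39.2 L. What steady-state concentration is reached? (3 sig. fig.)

332 mg/L

CL = k · V = 0.0225 × 39.2 = 0.8820 L/h
Css = rate / CL = 293 / 0.8820 ≈ 332 mg/L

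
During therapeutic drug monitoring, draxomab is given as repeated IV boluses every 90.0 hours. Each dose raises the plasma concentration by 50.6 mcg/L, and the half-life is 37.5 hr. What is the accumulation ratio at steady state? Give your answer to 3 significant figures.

k = ln 2 / 37.5 = 0.01848 hr⁻¹
Fraction remaining after one interval: e^(−kτ) = e^(−0.01848 × 90.0) = 0.1895
R = 1 / (1 − 0.1895) = 1 / 0.8105 ≈ 1.23

1.23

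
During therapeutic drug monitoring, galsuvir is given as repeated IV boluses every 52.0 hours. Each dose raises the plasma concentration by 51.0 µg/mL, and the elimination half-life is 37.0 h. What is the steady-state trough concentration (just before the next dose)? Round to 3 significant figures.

30.9 µg/mL

k = ln 2 / 37.0 = 0.01873 h⁻¹
Fraction remaining after one interval: e^(−kτ) = e^(−0.01873 × 52.0) = 0.3775
R = 1 / (1 − 0.3775) = 1.606
Css,max = 51.0 × 1.606 = 81.93 µg/mL
Css,min = Css,max × e^(−kτ) = 81.93 × 0.3775 ≈ 30.9 µg/mL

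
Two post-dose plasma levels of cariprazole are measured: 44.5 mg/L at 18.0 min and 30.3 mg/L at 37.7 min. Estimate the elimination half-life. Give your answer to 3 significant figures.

35.5 minutes

k = ln(C₁/C₂) / (t₂ − t₁) = ln(44.5/30.3) / (37.7 − 18.0)
  = 0.3843 / 19.70 = 0.01951 min⁻¹
t½ = ln 2 / k = ln 2 / 0.01951 ≈ 35.5 minutes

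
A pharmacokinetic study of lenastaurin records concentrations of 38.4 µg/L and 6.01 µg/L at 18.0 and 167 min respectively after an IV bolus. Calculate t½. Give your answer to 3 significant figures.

55.7 minutes

k = ln(C₁/C₂) / (t₂ − t₁) = ln(38.4/6.01) / (167 − 18.0)
  = 1.855 / 149.0 = 0.01245 min⁻¹
t½ = ln 2 / k = ln 2 / 0.01245 ≈ 55.7 minutes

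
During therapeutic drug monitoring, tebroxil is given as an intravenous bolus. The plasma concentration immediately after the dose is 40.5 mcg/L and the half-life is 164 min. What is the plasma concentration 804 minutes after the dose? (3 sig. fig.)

k = ln 2 / 164 = 0.004227 min⁻¹
C(t) = C₀ e^(−kt) = 40.5 × e^(−0.004227 × 804) = 40.5 × e^(−3.398) = 40.5 × 0.03344 ≈ 1.35 mcg/L

1.35 mcg/L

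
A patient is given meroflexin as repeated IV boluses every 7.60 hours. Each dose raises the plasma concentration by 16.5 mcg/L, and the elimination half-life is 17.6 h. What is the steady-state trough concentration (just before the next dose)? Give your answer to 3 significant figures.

47.3 mcg/L

k = ln 2 / 17.6 = 0.03938 h⁻¹
Fraction remaining after one interval: e^(−kτ) = e^(−0.03938 × 7.60) = 0.7413
R = 1 / (1 − 0.7413) = 3.866
Css,max = 16.5 × 3.866 = 63.79 mcg/L
Css,min = Css,max × e^(−kτ) = 63.79 × 0.7413 ≈ 47.3 mcg/L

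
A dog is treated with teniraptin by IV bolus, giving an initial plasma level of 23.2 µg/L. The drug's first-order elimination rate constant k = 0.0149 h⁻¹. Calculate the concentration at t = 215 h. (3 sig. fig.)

C(t) = C₀ e^(−kt) = 23.2 × e^(−0.01490 × 215) = 23.2 × e^(−3.204) = 23.2 × 0.04062 ≈ 0.942 µg/L

0.942 µg/L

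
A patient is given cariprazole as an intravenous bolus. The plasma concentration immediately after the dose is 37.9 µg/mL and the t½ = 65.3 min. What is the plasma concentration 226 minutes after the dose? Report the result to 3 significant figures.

k = ln 2 / 65.3 = 0.01061 min⁻¹
C(t) = C₀ e^(−kt) = 37.9 × e^(−0.01061 × 226) = 37.9 × e^(−2.399) = 37.9 × 0.09081 ≈ 3.44 µg/mL

3.44 µg/mL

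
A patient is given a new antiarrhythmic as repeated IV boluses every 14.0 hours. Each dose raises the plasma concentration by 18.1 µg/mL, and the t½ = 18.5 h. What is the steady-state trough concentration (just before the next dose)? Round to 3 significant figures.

k = ln 2 / 18.5 = 0.03747 h⁻¹
Fraction remaining after one interval: e^(−kτ) = e^(−0.03747 × 14.0) = 0.5918
R = 1 / (1 − 0.5918) = 2.450
Css,max = 18.1 × 2.450 = 44.34 µg/mL
Css,min = Css,max × e^(−kτ) = 44.34 × 0.5918 ≈ 26.2 µg/mL

26.2 µg/mL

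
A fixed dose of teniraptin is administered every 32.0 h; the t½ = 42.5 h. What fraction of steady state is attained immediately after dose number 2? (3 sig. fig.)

k = ln 2 / 42.5 = 0.01631 h⁻¹
f_n = 1 − e^(−nkτ) = 1 − e^(−2 × 0.01631 × 32.0) = 1 − e^(−1.044) = 1 − 0.3521 ≈ 0.648

0.648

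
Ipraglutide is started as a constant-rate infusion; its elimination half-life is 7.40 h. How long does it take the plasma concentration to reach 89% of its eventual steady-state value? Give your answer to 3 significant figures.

k = ln 2 / 7.40 = 0.09367 h⁻¹
f = 1 − e^(−kt)  ⇒  t = −ln(1 − f) / k
t = −ln(1 − 0.89) / 0.09367 = 2.207 / 0.09367 ≈ 23.6 hours

23.6 hours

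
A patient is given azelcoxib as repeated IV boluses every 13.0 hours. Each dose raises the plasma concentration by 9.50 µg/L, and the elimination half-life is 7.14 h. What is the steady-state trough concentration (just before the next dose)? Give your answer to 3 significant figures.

k = ln 2 / 7.14 = 0.09708 h⁻¹
Fraction remaining after one interval: e^(−kτ) = e^(−0.09708 × 13.0) = 0.2831
R = 1 / (1 − 0.2831) = 1.395
Css,max = 9.50 × 1.395 = 13.25 µg/L
Css,min = Css,max × e^(−kτ) = 13.25 × 0.2831 ≈ 3.75 µg/L

3.75 µg/L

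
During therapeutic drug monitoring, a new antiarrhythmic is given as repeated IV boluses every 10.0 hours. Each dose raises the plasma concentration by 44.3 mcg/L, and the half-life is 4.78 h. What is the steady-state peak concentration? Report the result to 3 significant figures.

k = ln 2 / 4.78 = 0.1450 h⁻¹
Fraction remaining after one interval: e^(−kτ) = e^(−0.1450 × 10.0) = 0.2345
R = 1 / (1 − 0.2345) = 1.306
Css,max = 44.3 × 1.306 ≈ 57.9 mcg/L

57.9 mcg/L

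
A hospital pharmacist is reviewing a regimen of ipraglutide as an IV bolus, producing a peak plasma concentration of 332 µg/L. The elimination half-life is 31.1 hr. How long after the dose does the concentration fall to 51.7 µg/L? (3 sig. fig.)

83.4 hours

k = ln 2 / 31.1 = 0.02229 hr⁻¹
C(t) = C₀ e^(−kt)  ⇒  t = ln(C₀/C) / k
t = ln(332/51.7) / 0.02229 = 1.860 / 0.02229 ≈ 83.4 hours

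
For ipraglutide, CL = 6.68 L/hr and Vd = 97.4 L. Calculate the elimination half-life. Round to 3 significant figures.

k = CL / V = 6.68 / 97.4 = 0.06858 hr⁻¹
t½ = ln 2 / k = ln 2 / 0.06858 ≈ 10.1 hours

10.1 hours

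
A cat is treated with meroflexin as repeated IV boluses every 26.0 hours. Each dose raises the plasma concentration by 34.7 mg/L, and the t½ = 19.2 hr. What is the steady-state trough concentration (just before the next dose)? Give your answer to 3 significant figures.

22.3 mg/L

k = ln 2 / 19.2 = 0.03610 hr⁻¹
Fraction remaining after one interval: e^(−kτ) = e^(−0.03610 × 26.0) = 0.3912
R = 1 / (1 − 0.3912) = 1.642
Css,max = 34.7 × 1.642 = 56.99 mg/L
Css,min = Css,max × e^(−kτ) = 56.99 × 0.3912 ≈ 22.3 mg/L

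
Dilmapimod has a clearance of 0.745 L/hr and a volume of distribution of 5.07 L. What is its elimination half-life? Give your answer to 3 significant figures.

k = CL / V = 0.745 / 5.07 = 0.1469 hr⁻¹
t½ = ln 2 / k = ln 2 / 0.1469 ≈ 4.72 hours

4.72 hours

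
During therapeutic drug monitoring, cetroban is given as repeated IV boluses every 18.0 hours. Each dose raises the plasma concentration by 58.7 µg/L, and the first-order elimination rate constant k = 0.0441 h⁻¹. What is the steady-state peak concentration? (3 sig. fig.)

Fraction remaining after one interval: e^(−kτ) = e^(−0.04410 × 18.0) = 0.4521
R = 1 / (1 − 0.4521) = 1.825
Css,max = 58.7 × 1.825 ≈ 107 µg/L

107 µg/L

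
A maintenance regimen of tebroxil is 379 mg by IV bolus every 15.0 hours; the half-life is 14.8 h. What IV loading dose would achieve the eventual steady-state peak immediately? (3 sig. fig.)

751 mg

k = ln 2 / 14.8 = 0.04683 h⁻¹
Accumulation ratio R = 1 / (1 − e^(−kτ)) = 1 / (1 − e^(−0.04683×15.0)) = 1 / (1 − 0.4953) = 1.982
Loading dose = maintenance dose × R = 379 × 1.982 ≈ 751 mg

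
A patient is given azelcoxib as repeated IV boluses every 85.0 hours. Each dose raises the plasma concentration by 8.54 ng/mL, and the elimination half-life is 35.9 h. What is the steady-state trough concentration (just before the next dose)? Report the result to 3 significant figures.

2.05 ng/mL

k = ln 2 / 35.9 = 0.01931 h⁻¹
Fraction remaining after one interval: e^(−kτ) = e^(−0.01931 × 85.0) = 0.1938
R = 1 / (1 − 0.1938) = 1.240
Css,max = 8.54 × 1.240 = 10.59 ng/mL
Css,min = Css,max × e^(−kτ) = 10.59 × 0.1938 ≈ 2.05 ng/mL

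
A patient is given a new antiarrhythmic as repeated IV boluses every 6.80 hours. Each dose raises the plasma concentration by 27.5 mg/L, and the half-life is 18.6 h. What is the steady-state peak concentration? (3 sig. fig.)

123 mg/L

k = ln 2 / 18.6 = 0.03727 h⁻¹
Fraction remaining after one interval: e^(−kτ) = e^(−0.03727 × 6.80) = 0.7762
R = 1 / (1 − 0.7762) = 4.467
Css,max = 27.5 × 4.467 ≈ 123 mg/L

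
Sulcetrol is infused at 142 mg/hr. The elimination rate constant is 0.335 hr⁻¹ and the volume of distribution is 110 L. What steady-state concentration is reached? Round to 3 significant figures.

3.85 µg/mL

CL = k · V = 0.335 × 110 = 36.85 L/hr
Css = rate / CL = 142 / 36.85 ≈ 3.85 µg/mL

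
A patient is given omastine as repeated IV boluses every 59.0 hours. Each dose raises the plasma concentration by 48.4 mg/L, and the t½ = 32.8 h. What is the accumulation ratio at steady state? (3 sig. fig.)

1.40

k = ln 2 / 32.8 = 0.02113 h⁻¹
Fraction remaining after one interval: e^(−kτ) = e^(−0.02113 × 59.0) = 0.2874
R = 1 / (1 − 0.2874) = 1 / 0.7126 ≈ 1.40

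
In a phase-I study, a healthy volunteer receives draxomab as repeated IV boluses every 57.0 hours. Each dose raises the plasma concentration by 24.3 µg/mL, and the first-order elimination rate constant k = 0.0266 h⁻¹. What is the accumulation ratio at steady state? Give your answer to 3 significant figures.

Fraction remaining after one interval: e^(−kτ) = e^(−0.02660 × 57.0) = 0.2195
R = 1 / (1 − 0.2195) = 1 / 0.7805 ≈ 1.28

1.28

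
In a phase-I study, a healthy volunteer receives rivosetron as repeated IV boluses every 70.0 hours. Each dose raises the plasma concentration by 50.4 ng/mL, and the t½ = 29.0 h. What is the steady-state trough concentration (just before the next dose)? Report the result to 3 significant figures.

k = ln 2 / 29.0 = 0.02390 h⁻¹
Fraction remaining after one interval: e^(−kτ) = e^(−0.02390 × 70.0) = 0.1877
R = 1 / (1 − 0.1877) = 1.231
Css,max = 50.4 × 1.231 = 62.04 ng/mL
Css,min = Css,max × e^(−kτ) = 62.04 × 0.1877 ≈ 11.6 ng/mL

11.6 ng/mL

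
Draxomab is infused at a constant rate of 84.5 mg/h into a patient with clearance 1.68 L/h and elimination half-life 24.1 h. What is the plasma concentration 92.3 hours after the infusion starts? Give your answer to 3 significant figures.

Css = rate / CL = 84.5 / 1.68 = 50.30 mg/L
k = ln 2 / 24.1 = 0.02876 h⁻¹
C(t) = Css (1 − e^(−kt)) = 50.30 × (1 − e^(−2.655)) = 50.30 × 0.9297 ≈ 46.8 mg/L

46.8 mg/L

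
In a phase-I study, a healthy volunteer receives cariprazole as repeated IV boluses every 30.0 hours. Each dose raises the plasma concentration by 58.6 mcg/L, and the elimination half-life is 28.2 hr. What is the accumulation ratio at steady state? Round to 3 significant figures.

k = ln 2 / 28.2 = 0.02458 hr⁻¹
Fraction remaining after one interval: e^(−kτ) = e^(−0.02458 × 30.0) = 0.4784
R = 1 / (1 − 0.4784) = 1 / 0.5216 ≈ 1.92

1.92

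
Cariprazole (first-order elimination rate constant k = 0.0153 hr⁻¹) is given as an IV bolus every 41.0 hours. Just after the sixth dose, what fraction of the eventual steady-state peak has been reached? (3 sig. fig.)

f_n = 1 − e^(−nkτ) = 1 − e^(−6 × 0.01530 × 41.0) = 1 − e^(−3.764) = 1 − 0.02320 ≈ 0.977

0.977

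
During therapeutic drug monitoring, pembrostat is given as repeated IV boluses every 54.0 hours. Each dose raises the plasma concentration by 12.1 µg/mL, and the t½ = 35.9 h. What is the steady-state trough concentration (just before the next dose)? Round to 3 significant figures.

6.59 µg/mL

k = ln 2 / 35.9 = 0.01931 h⁻¹
Fraction remaining after one interval: e^(−kτ) = e^(−0.01931 × 54.0) = 0.3525
R = 1 / (1 − 0.3525) = 1.544
Css,max = 12.1 × 1.544 = 18.69 µg/mL
Css,min = Css,max × e^(−kτ) = 18.69 × 0.3525 ≈ 6.59 µg/mL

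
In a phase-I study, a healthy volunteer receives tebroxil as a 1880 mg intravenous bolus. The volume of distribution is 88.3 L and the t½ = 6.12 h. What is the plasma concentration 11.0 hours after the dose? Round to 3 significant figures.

C₀ = dose / V = 1880 / 88.3 = 21.29 µg/mL
k = ln 2 / 6.12 = 0.1133 h⁻¹
C(t) = C₀ e^(−kt) = 21.29 × e^(−0.1133 × 11.0) = 21.29 × e^(−1.246) = 21.29 × 0.2877 ≈ 6.13 µg/mL

6.13 µg/mL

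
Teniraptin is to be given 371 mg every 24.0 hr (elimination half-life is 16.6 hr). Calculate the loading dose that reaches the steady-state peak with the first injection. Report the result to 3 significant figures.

k = ln 2 / 16.6 = 0.04176 hr⁻¹
Accumulation ratio R = 1 / (1 − e^(−kτ)) = 1 / (1 − e^(−0.04176×24.0)) = 1 / (1 − 0.3671) = 1.580
Loading dose = maintenance dose × R = 371 × 1.580 ≈ 586 mg

586 mg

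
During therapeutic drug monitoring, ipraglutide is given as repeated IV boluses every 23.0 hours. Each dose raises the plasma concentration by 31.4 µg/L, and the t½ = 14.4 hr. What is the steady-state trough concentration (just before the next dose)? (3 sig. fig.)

15.5 µg/L

k = ln 2 / 14.4 = 0.04814 hr⁻¹
Fraction remaining after one interval: e^(−kτ) = e^(−0.04814 × 23.0) = 0.3305
R = 1 / (1 − 0.3305) = 1.494
Css,max = 31.4 × 1.494 = 46.90 µg/L
Css,min = Css,max × e^(−kτ) = 46.90 × 0.3305 ≈ 15.5 µg/L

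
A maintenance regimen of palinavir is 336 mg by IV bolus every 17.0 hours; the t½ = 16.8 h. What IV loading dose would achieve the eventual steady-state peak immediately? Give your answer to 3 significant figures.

k = ln 2 / 16.8 = 0.04126 h⁻¹
Accumulation ratio R = 1 / (1 − e^(−kτ)) = 1 / (1 − e^(−0.04126×17.0)) = 1 / (1 − 0.4959) = 1.984
Loading dose = maintenance dose × R = 336 × 1.984 ≈ 667 mg

667 mg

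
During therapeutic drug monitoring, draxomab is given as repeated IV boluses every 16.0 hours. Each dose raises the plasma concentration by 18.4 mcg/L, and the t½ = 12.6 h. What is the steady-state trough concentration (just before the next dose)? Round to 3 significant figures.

k = ln 2 / 12.6 = 0.05501 h⁻¹
Fraction remaining after one interval: e^(−kτ) = e^(−0.05501 × 16.0) = 0.4147
R = 1 / (1 − 0.4147) = 1.709
Css,max = 18.4 × 1.709 = 31.44 mcg/L
Css,min = Css,max × e^(−kτ) = 31.44 × 0.4147 ≈ 13.0 mcg/L

13.0 mcg/L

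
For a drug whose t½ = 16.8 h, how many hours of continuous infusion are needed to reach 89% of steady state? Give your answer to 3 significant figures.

53.5 hours

k = ln 2 / 16.8 = 0.04126 h⁻¹
f = 1 − e^(−kt)  ⇒  t = −ln(1 − f) / k
t = −ln(1 − 0.89) / 0.04126 = 2.207 / 0.04126 ≈ 53.5 hours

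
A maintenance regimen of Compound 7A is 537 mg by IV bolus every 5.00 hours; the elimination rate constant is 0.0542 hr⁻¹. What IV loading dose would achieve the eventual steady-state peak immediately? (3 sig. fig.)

Accumulation ratio R = 1 / (1 − e^(−kτ)) = 1 / (1 − e^(−0.05420×5.00)) = 1 / (1 − 0.7626) = 4.213
Loading dose = maintenance dose × R = 537 × 4.213 ≈ 2260 mg

2260 mg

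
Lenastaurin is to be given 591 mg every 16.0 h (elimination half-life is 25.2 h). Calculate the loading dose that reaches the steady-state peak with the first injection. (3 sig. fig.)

k = ln 2 / 25.2 = 0.02751 h⁻¹
Accumulation ratio R = 1 / (1 − e^(−kτ)) = 1 / (1 − e^(−0.02751×16.0)) = 1 / (1 − 0.6440) = 2.809
Loading dose = maintenance dose × R = 591 × 2.809 ≈ 1660 mg

1660 mg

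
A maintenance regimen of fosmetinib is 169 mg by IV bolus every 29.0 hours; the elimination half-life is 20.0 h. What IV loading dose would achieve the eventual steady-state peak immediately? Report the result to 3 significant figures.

k = ln 2 / 20.0 = 0.03466 h⁻¹
Accumulation ratio R = 1 / (1 − e^(−kτ)) = 1 / (1 − e^(−0.03466×29.0)) = 1 / (1 − 0.3660) = 1.577
Loading dose = maintenance dose × R = 169 × 1.577 ≈ 267 mg

267 mg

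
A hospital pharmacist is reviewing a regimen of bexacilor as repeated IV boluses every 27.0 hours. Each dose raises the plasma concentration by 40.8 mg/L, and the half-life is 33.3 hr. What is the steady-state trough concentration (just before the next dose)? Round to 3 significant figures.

54.1 mg/L

k = ln 2 / 33.3 = 0.02082 hr⁻¹
Fraction remaining after one interval: e^(−kτ) = e^(−0.02082 × 27.0) = 0.5701
R = 1 / (1 − 0.5701) = 2.326
Css,max = 40.8 × 2.326 = 94.90 mg/L
Css,min = Css,max × e^(−kτ) = 94.90 × 0.5701 ≈ 54.1 mg/L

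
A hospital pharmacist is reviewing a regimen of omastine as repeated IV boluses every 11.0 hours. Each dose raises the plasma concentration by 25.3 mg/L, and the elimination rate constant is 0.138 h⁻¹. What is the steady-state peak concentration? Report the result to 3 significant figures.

32.4 mg/L

Fraction remaining after one interval: e^(−kτ) = e^(−0.1380 × 11.0) = 0.2191
R = 1 / (1 − 0.2191) = 1.281
Css,max = 25.3 × 1.281 ≈ 32.4 mg/L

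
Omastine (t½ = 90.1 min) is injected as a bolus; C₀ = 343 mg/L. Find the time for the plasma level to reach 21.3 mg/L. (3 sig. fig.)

k = ln 2 / 90.1 = 0.007693 min⁻¹
C(t) = C₀ e^(−kt)  ⇒  t = ln(C₀/C) / k
t = ln(343/21.3) / 0.007693 = 2.779 / 0.007693 ≈ 361 minutes

361 minutes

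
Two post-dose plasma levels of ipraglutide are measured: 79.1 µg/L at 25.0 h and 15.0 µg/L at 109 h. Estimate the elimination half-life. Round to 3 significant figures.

35.0 hours

k = ln(C₁/C₂) / (t₂ − t₁) = ln(79.1/15.0) / (109 − 25.0)
  = 1.663 / 84.00 = 0.01979 h⁻¹
t½ = ln 2 / k = ln 2 / 0.01979 ≈ 35.0 hours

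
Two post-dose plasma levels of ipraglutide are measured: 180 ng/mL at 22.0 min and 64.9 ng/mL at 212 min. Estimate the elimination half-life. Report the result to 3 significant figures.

129 minutes

k = ln(C₁/C₂) / (t₂ − t₁) = ln(180/64.9) / (212 − 22.0)
  = 1.020 / 190.0 = 0.005369 min⁻¹
t½ = ln 2 / k = ln 2 / 0.005369 ≈ 129 minutes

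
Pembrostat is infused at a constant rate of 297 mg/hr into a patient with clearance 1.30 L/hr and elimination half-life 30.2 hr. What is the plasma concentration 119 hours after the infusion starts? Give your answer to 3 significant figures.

Css = rate / CL = 297 / 1.30 = 228.5 mg/L
k = ln 2 / 30.2 = 0.02295 hr⁻¹
C(t) = Css (1 − e^(−kt)) = 228.5 × (1 − e^(−2.731)) = 228.5 × 0.9349 ≈ 214 mg/L

214 mg/L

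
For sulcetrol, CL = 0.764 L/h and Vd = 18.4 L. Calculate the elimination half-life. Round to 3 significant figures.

16.7 hours

k = CL / V = 0.764 / 18.4 = 0.04152 h⁻¹
t½ = ln 2 / k = ln 2 / 0.04152 ≈ 16.7 hours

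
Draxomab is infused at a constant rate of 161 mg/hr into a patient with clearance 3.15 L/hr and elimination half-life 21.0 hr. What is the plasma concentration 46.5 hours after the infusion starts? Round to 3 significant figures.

Css = rate / CL = 161 / 3.15 = 51.11 mg/L
k = ln 2 / 21.0 = 0.03301 hr⁻¹
C(t) = Css (1 − e^(−kt)) = 51.11 × (1 − e^(−1.535)) = 51.11 × 0.7845 ≈ 40.1 mg/L

40.1 mg/L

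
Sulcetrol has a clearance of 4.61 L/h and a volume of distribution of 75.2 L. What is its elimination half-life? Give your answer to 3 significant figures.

k = CL / V = 4.61 / 75.2 = 0.06130 h⁻¹
t½ = ln 2 / k = ln 2 / 0.06130 ≈ 11.3 hours

11.3 hours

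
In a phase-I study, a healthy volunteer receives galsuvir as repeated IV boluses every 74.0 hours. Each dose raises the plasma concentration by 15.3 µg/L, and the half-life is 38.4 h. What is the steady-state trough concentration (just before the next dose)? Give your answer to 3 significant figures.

k = ln 2 / 38.4 = 0.01805 h⁻¹
Fraction remaining after one interval: e^(−kτ) = e^(−0.01805 × 74.0) = 0.2630
R = 1 / (1 − 0.2630) = 1.357
Css,max = 15.3 × 1.357 = 20.76 µg/L
Css,min = Css,max × e^(−kτ) = 20.76 × 0.2630 ≈ 5.46 µg/L

5.46 µg/L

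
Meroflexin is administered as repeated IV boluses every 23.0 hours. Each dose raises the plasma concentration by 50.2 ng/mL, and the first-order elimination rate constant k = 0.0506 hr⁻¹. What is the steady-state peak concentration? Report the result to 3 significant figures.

Fraction remaining after one interval: e^(−kτ) = e^(−0.05060 × 23.0) = 0.3123
R = 1 / (1 − 0.3123) = 1.454
Css,max = 50.2 × 1.454 ≈ 73.0 ng/mL

73.0 ng/mL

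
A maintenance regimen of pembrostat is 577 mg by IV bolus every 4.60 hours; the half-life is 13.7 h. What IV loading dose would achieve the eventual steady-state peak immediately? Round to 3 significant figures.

2780 mg

k = ln 2 / 13.7 = 0.05059 h⁻¹
Accumulation ratio R = 1 / (1 − e^(−kτ)) = 1 / (1 − e^(−0.05059×4.60)) = 1 / (1 − 0.7924) = 4.816
Loading dose = maintenance dose × R = 577 × 4.816 ≈ 2780 mg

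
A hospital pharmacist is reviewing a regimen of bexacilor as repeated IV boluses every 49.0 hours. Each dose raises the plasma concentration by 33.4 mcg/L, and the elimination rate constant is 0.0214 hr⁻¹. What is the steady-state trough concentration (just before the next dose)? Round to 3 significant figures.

18.0 mcg/L

Fraction remaining after one interval: e^(−kτ) = e^(−0.02140 × 49.0) = 0.3504
R = 1 / (1 − 0.3504) = 1.539
Css,max = 33.4 × 1.539 = 51.42 mcg/L
Css,min = Css,max × e^(−kτ) = 51.42 × 0.3504 ≈ 18.0 mcg/L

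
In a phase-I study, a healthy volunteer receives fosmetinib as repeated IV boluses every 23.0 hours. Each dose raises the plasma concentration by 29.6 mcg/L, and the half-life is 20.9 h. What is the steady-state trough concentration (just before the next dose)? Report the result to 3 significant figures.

k = ln 2 / 20.9 = 0.03316 h⁻¹
Fraction remaining after one interval: e^(−kτ) = e^(−0.03316 × 23.0) = 0.4664
R = 1 / (1 − 0.4664) = 1.874
Css,max = 29.6 × 1.874 = 55.47 mcg/L
Css,min = Css,max × e^(−kτ) = 55.47 × 0.4664 ≈ 25.9 mcg/L

25.9 mcg/L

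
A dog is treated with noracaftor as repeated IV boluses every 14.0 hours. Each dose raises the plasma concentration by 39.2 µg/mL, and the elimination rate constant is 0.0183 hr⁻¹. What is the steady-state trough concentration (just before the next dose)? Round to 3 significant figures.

Fraction remaining after one interval: e^(−kτ) = e^(−0.01830 × 14.0) = 0.7740
R = 1 / (1 − 0.7740) = 4.425
Css,max = 39.2 × 4.425 = 173.4 µg/mL
Css,min = Css,max × e^(−kτ) = 173.4 × 0.7740 ≈ 134 µg/mL

134 µg/mL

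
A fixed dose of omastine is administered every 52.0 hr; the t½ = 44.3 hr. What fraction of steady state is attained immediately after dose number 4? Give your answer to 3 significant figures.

0.961

k = ln 2 / 44.3 = 0.01565 hr⁻¹
f_n = 1 − e^(−nkτ) = 1 − e^(−4 × 0.01565 × 52.0) = 1 − e^(−3.255) = 1 − 0.03860 ≈ 0.961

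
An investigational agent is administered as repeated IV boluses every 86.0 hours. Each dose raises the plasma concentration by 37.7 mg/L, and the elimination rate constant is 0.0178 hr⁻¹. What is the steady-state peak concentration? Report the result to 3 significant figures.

48.1 mg/L

Fraction remaining after one interval: e^(−kτ) = e^(−0.01780 × 86.0) = 0.2164
R = 1 / (1 − 0.2164) = 1.276
Css,max = 37.7 × 1.276 ≈ 48.1 mg/L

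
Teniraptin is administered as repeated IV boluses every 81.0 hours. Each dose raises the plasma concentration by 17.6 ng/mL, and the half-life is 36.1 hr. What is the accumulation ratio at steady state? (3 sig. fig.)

k = ln 2 / 36.1 = 0.01920 hr⁻¹
Fraction remaining after one interval: e^(−kτ) = e^(−0.01920 × 81.0) = 0.2111
R = 1 / (1 − 0.2111) = 1 / 0.7889 ≈ 1.27

1.27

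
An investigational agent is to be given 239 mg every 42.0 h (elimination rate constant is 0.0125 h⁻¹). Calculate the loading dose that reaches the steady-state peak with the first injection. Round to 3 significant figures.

585 mg

Accumulation ratio R = 1 / (1 − e^(−kτ)) = 1 / (1 − e^(−0.01250×42.0)) = 1 / (1 − 0.5916) = 2.448
Loading dose = maintenance dose × R = 239 × 2.448 ≈ 585 mg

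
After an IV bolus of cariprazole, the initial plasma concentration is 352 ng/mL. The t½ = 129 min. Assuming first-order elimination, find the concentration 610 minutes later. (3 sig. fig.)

13.3 ng/mL

k = ln 2 / 129 = 0.005373 min⁻¹
610 min is 4.729 half-lives, so C = 352 × (1/2)^4.729 = 352 × 0.03772 ≈ 13.3 ng/mL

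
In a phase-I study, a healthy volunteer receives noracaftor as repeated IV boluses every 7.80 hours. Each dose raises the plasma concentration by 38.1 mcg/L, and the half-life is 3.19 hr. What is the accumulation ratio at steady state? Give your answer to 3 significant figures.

k = ln 2 / 3.19 = 0.2173 hr⁻¹
Fraction remaining after one interval: e^(−kτ) = e^(−0.2173 × 7.80) = 0.1836
R = 1 / (1 − 0.1836) = 1 / 0.8164 ≈ 1.22

1.22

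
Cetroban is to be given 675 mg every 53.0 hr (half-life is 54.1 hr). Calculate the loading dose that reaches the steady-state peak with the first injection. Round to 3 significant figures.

1370 mg

k = ln 2 / 54.1 = 0.01281 hr⁻¹
Accumulation ratio R = 1 / (1 − e^(−kτ)) = 1 / (1 − e^(−0.01281×53.0)) = 1 / (1 − 0.5071) = 2.029
Loading dose = maintenance dose × R = 675 × 2.029 ≈ 1370 mg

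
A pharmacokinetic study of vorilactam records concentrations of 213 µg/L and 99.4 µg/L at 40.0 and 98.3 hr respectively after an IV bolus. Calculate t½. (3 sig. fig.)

53.0 hours

k = ln(C₁/C₂) / (t₂ − t₁) = ln(213/99.4) / (98.3 − 40.0)
  = 0.7621 / 58.30 = 0.01307 hr⁻¹
t½ = ln 2 / k = ln 2 / 0.01307 ≈ 53.0 hours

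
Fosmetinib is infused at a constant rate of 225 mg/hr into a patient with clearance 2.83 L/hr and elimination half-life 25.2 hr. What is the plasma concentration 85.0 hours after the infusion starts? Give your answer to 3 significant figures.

71.8 mg/L

Css = rate / CL = 225 / 2.83 = 79.51 mg/L
k = ln 2 / 25.2 = 0.02751 hr⁻¹
C(t) = Css (1 − e^(−kt)) = 79.51 × (1 − e^(−2.338)) = 79.51 × 0.9035 ≈ 71.8 mg/L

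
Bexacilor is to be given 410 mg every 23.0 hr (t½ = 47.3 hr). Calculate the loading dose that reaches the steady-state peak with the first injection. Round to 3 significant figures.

k = ln 2 / 47.3 = 0.01465 hr⁻¹
Accumulation ratio R = 1 / (1 − e^(−kτ)) = 1 / (1 − e^(−0.01465×23.0)) = 1 / (1 − 0.7139) = 3.495
Loading dose = maintenance dose × R = 410 × 3.495 ≈ 1430 mg

1430 mg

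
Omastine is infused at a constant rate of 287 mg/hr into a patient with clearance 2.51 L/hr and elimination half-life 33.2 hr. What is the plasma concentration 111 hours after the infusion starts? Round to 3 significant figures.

Css = rate / CL = 287 / 2.51 = 114.3 µg/mL
k = ln 2 / 33.2 = 0.02088 hr⁻¹
C(t) = Css (1 − e^(−kt)) = 114.3 × (1 − e^(−2.317)) = 114.3 × 0.9015 ≈ 103 µg/mL

103 µg/mL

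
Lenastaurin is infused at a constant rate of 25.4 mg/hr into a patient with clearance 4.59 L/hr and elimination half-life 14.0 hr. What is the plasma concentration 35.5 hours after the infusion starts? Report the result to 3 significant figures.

4.58 µg/mL

Css = rate / CL = 25.4 / 4.59 = 5.534 µg/mL
k = ln 2 / 14.0 = 0.04951 hr⁻¹
C(t) = Css (1 − e^(−kt)) = 5.534 × (1 − e^(−1.758)) = 5.534 × 0.8275 ≈ 4.58 µg/mL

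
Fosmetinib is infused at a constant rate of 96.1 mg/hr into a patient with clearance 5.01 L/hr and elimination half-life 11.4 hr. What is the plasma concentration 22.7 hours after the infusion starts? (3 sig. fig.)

Css = rate / CL = 96.1 / 5.01 = 19.18 mg/L
k = ln 2 / 11.4 = 0.06080 hr⁻¹
C(t) = Css (1 − e^(−kt)) = 19.18 × (1 − e^(−1.380)) = 19.18 × 0.7485 ≈ 14.4 mg/L

14.4 mg/L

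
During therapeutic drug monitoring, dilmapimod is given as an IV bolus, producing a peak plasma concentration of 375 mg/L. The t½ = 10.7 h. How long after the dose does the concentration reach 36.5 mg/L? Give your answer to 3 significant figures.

k = ln 2 / 10.7 = 0.06478 h⁻¹
C(t) = C₀ e^(−kt)  ⇒  t = ln(C₀/C) / k
t = ln(375/36.5) / 0.06478 = 2.330 / 0.06478 ≈ 36.0 hours

36.0 hours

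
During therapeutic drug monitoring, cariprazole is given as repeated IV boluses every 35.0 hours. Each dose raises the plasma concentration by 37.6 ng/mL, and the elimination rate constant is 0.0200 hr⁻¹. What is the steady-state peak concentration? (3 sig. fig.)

Fraction remaining after one interval: e^(−kτ) = e^(−0.02000 × 35.0) = 0.4966
R = 1 / (1 − 0.4966) = 1.986
Css,max = 37.6 × 1.986 ≈ 74.7 ng/mL

74.7 ng/mL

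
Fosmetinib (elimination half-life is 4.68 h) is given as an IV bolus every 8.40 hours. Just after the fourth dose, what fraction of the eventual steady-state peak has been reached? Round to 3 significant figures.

0.993

k = ln 2 / 4.68 = 0.1481 h⁻¹
f_n = 1 − e^(−nkτ) = 1 − e^(−4 × 0.1481 × 8.40) = 1 − e^(−4.976) = 1 − 0.006899 ≈ 0.993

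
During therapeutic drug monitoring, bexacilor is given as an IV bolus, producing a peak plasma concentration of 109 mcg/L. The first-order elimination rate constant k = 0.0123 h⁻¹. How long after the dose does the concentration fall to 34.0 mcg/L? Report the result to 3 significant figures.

C(t) = C₀ e^(−kt)  ⇒  t = ln(C₀/C) / k
t = ln(109/34.0) / 0.01230 = 1.165 / 0.01230 ≈ 94.7 hours

94.7 hours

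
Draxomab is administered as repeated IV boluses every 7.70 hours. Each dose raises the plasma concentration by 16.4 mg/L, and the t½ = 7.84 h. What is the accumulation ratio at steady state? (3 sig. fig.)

k = ln 2 / 7.84 = 0.08841 h⁻¹
Fraction remaining after one interval: e^(−kτ) = e^(−0.08841 × 7.70) = 0.5062
R = 1 / (1 − 0.5062) = 1 / 0.4938 ≈ 2.03

2.03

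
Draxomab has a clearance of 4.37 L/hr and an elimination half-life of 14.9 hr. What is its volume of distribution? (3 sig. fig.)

k = ln 2 / t½ = ln 2 / 14.9 = 0.04652 hr⁻¹
V = CL / k = 4.37 / 0.04652 ≈ 93.9 L

93.9 L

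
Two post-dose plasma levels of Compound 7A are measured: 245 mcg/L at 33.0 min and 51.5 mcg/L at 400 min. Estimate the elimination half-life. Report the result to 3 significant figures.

163 minutes

k = ln(C₁/C₂) / (t₂ − t₁) = ln(245/51.5) / (400 − 33.0)
  = 1.560 / 367.0 = 0.004250 min⁻¹
t½ = ln 2 / k = ln 2 / 0.004250 ≈ 163 minutes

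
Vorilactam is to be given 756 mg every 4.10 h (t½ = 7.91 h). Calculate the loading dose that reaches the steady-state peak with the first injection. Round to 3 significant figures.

k = ln 2 / 7.91 = 0.08763 h⁻¹
Accumulation ratio R = 1 / (1 − e^(−kτ)) = 1 / (1 − e^(−0.08763×4.10)) = 1 / (1 − 0.6982) = 3.313
Loading dose = maintenance dose × R = 756 × 3.313 ≈ 2500 mg

2500 mg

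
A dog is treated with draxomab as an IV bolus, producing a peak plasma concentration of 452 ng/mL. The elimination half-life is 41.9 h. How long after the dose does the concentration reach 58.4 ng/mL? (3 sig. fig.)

k = ln 2 / 41.9 = 0.01654 h⁻¹
C(t) = C₀ e^(−kt)  ⇒  t = ln(C₀/C) / k
t = ln(452/58.4) / 0.01654 = 2.046 / 0.01654 ≈ 124 hours

124 hours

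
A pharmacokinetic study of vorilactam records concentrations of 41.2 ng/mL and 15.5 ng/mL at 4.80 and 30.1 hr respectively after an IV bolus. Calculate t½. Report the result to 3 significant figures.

17.9 hours

k = ln(C₁/C₂) / (t₂ − t₁) = ln(41.2/15.5) / (30.1 − 4.80)
  = 0.9776 / 25.30 = 0.03864 hr⁻¹
t½ = ln 2 / k = ln 2 / 0.03864 ≈ 17.9 hours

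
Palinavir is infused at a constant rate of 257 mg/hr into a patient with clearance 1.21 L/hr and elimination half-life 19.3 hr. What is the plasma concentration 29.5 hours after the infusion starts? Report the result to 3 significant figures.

Css = rate / CL = 257 / 1.21 = 212.4 µg/mL
k = ln 2 / 19.3 = 0.03591 hr⁻¹
C(t) = Css (1 − e^(−kt)) = 212.4 × (1 − e^(−1.059)) = 212.4 × 0.6534 ≈ 139 µg/mL

139 µg/mL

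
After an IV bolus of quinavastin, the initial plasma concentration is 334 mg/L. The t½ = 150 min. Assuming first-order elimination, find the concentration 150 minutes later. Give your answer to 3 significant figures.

167 mg/L

k = ln 2 / 150 = 0.004621 min⁻¹
150 min is 1.000 half-lives, so C = 334 × (1/2)^1.000 = 334 × 0.5000 ≈ 167 mg/L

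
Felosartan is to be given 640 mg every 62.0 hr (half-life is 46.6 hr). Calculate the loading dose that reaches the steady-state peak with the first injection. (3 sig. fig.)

k = ln 2 / 46.6 = 0.01487 hr⁻¹
Accumulation ratio R = 1 / (1 − e^(−kτ)) = 1 / (1 − e^(−0.01487×62.0)) = 1 / (1 − 0.3976) = 1.660
Loading dose = maintenance dose × R = 640 × 1.660 ≈ 1060 mg

1060 mg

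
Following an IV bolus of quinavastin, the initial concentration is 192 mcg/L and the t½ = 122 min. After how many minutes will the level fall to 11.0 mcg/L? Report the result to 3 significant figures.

503 minutes

k = ln 2 / 122 = 0.005682 min⁻¹
C(t) = C₀ e^(−kt)  ⇒  t = ln(C₀/C) / k
t = ln(192/11.0) / 0.005682 = 2.860 / 0.005682 ≈ 503 minutes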